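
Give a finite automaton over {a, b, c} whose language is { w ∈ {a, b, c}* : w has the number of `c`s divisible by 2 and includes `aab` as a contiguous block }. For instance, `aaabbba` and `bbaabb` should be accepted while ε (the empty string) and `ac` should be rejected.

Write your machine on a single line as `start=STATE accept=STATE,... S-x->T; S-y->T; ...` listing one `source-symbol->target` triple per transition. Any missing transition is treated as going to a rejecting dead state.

Build one automaton per condition and run them in lockstep. The first has 2 states tracking the count of `c`s modulo 2; the second has 4 states tracking whether and how much of `aab` has been seen. A product state is a pair (one from each), accepting exactly when both do.
8 states suffice.
        a   b   c  
>  S0   S1  S0  S2 
   S1   S3  S0  S2 
   S2   S4  S2  S0 
   S3   S3  S5  S2 
   S4   S6  S2  S0 
 * S5   S5  S5  S7 
   S6   S6  S7  S0 
   S7   S7  S7  S5 
(> = start, * = accepting)

start=S0; accept=S5; S0-a->S1; S0-b->S0; S0-c->S2; S1-a->S3; S1-b->S0; S1-c->S2; S2-a->S4; S2-b->S2; S2-c->S0; S3-a->S3; S3-b->S5; S3-c->S2; S4-a->S6; S4-b->S2; S4-c->S0; S5-a->S5; S5-b->S5; S5-c->S7; S6-a->S6; S6-b->S7; S6-c->S0; S7-a->S7; S7-b->S7; S7-c->S5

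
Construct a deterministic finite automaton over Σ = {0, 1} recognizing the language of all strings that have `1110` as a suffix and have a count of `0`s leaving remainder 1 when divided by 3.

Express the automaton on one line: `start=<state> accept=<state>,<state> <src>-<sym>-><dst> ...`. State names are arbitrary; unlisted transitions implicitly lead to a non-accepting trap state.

Run two small machines in parallel and take their product. The first has 5 states tracking how much of the suffix `1110` has currently been matched; the second has 3 states tracking the count of `0`s modulo 3. A product state is a pair (one from each), accepting exactly when both do. Equivalent product states are then merged.
A 7-state machine:
        0   1  
>  q0   q1  q2 
   q1   q3  q1 
   q2   q1  q4 
   q3   q0  q3 
   q4   q1  q5 
   q5   q6  q5 
 * q6   q3  q1 
(> = start, * = accepting)

start=q0 accept=q6 q0-0->q1 q0-1->q2 q1-0->q3 q1-1->q1 q2-0->q1 q2-1->q4 q3-0->q0 q3-1->q3 q4-0->q1 q4-1->q5 q5-0->q6 q5-1->q5 q6-0->q3 q6-1->q1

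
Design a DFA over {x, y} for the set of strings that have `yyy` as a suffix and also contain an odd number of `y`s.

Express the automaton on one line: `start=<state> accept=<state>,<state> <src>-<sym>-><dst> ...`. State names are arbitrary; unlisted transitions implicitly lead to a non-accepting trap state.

Handle the two conditions separately and then intersect. One (4 states) tracks how much of the suffix `yyy` has currently been matched; the other (2 states) tracks the count of `y`s modulo 2. Each combined state is a pair, one component from each; accept when both components accept.
With 8 states:
       x  y 
>  A   A  B 
   B   C  D 
   C   C  E 
   D   A  F 
   E   A  G 
 * F   C  H 
   G   C  H 
   H   A  F 
(> = start, * = accepting)

start=A accept=F A-x->A A-y->B B-x->C B-y->D C-x->C C-y->E D-x->A D-y->F E-x->A E-y->G F-x->C F-y->H G-x->C G-y->H H-x->A H-y->F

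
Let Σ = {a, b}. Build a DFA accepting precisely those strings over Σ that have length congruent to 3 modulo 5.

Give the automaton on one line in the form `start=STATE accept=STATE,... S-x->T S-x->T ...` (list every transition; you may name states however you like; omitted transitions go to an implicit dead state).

start=s0 accept=s3 s0-a->s1 s0-b->s1 s1-a->s2 s1-b->s2 s2-a->s3 s2-b->s3 s3-a->s4 s3-b->s4 s4-a->s0 s4-b->s0

Only the length mod 5 matters, so use a 5-cycle: from any state, every input symbol moves to the next state, wrapping s4 back to s0. Mark s3 accepting.
A 5-state machine:
        a   b  
>  s0   s1  s1 
   s1   s2  s2 
   s2   s3  s3 
 * s3   s4  s4 
   s4   s0  s0 
(> = start, * = accepting)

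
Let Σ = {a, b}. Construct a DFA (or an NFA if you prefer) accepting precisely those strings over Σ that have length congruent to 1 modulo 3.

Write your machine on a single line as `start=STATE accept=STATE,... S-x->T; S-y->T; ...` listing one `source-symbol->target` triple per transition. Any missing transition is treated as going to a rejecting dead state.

start=q0; accept=q1; q0-a->q1; q0-b->q1; q1-a->q2; q1-b->q2; q2-a->q0; q2-b->q0

Count input length modulo 3: every symbol advances one step around the cycle q0 → q1 → q2 → q0. Accept at q1.
A 3-state machine:
        a   b  
>  q0   q1  q1 
 * q1   q2  q2 
   q2   q0  q0 
(> = start, * = accepting)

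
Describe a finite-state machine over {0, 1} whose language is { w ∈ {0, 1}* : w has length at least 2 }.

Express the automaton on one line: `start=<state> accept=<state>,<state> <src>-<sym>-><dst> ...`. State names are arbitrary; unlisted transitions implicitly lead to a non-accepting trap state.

start=A accept=C,D A-0->B A-1->B B-0->C B-1->C C-0->D C-1->D D-0->D D-1->D

We only need to distinguish lengths 0, 1, …, 2, and '>2'. Chain A → B → C → D on every symbol, with D looping. Accepting states: {C, D}.
       0  1 
>  A   B  B 
   B   C  C 
 * C   D  D 
 * D   D  D 
(> = start, * = accepting)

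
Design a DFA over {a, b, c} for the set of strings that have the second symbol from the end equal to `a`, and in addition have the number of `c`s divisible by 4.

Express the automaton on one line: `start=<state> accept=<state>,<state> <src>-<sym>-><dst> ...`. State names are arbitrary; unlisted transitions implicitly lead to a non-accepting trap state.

start=q0 accept=q3,q4 q0-a->q1 q0-b->q0 q0-c->q2 q1-a->q3 q1-b->q4 q1-c->q2 q2-a->q2 q2-b->q2 q2-c->q5 q3-a->q3 q3-b->q4 q3-c->q2 q4-a->q1 q4-b->q0 q4-c->q2 q5-a->q5 q5-b->q5 q5-c->q6 q6-a->q7 q6-b->q6 q6-c->q0 q7-a->q7 q7-b->q6 q7-c->q4

Handle the two conditions separately and then intersect. One (13 states) tracks the last 2 symbols read; the other (4 states) tracks the count of `c`s modulo 4. Each combined state is a pair, one component from each; accept when both components accept. Minimizing collapses redundant product states.
        a   b   c  
>  q0   q1  q0  q2 
   q1   q3  q4  q2 
   q2   q2  q2  q5 
 * q3   q3  q4  q2 
 * q4   q1  q0  q2 
   q5   q5  q5  q6 
   q6   q7  q6  q0 
   q7   q7  q6  q4 
(> = start, * = accepting)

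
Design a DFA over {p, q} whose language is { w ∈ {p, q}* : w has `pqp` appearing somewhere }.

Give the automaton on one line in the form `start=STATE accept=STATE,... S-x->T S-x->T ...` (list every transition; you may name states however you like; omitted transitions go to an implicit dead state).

Track how much of `pqp` has been matched so far: state A is no progress, D is the absorbing accept state reached once `pqp` has occurred. Intermediate states record partial matches; on a mismatch, fall back to the longest reusable overlap.
4 states suffice.
       p  q 
>  A   B  A 
   B   B  C 
   C   D  A 
 * D   D  D 
(> = start, * = accepting)

start=A accept=D A-p->B A-q->A B-p->B B-q->C C-p->D C-q->A D-p->D D-q->D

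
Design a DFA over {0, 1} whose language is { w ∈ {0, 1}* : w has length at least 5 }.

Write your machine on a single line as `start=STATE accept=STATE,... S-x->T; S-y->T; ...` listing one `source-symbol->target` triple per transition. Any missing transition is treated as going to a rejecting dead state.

We only need to distinguish lengths 0, 1, …, 5, and '>5'. Chain q0 → q1 → q2 → q3 → q4 → q5 → q6 on every symbol, with q6 looping. Accepting states: {q5, q6}.
A 7-state machine:
        0   1  
>  q0   q1  q1 
   q1   q2  q2 
   q2   q3  q3 
   q3   q4  q4 
   q4   q5  q5 
 * q5   q6  q6 
 * q6   q6  q6 
(> = start, * = accepting)

start=q0; accept=q5,q6; q0-0->q1; q0-1->q1; q1-0->q2; q1-1->q2; q2-0->q3; q2-1->q3; q3-0->q4; q3-1->q4; q4-0->q5; q4-1->q5; q5-0->q6; q5-1->q6; q6-0->q6; q6-1->q6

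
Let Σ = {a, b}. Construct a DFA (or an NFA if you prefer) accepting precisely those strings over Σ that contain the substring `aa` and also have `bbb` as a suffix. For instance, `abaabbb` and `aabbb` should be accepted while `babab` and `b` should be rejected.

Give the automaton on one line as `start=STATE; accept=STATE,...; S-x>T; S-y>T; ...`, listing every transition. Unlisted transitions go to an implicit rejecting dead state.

Handle the two conditions separately and then intersect. One (3 states) tracks whether and how much of `aa` has been seen; the other (4 states) tracks how much of the suffix `bbb` has currently been matched. Each combined state is a pair, one component from each; accept when both components accept.
A 9-state machine:
        a   b  
>  S0   S1  S2 
   S1   S3  S2 
   S2   S1  S4 
   S3   S3  S5 
   S4   S1  S6 
   S5   S3  S7 
   S6   S1  S6 
   S7   S3  S8 
 * S8   S3  S8 
(> = start, * = accepting)

start=S0; accept=S8; S0-a>S1; S0-b>S2; S1-a>S3; S1-b>S2; S2-a>S1; S2-b>S4; S3-a>S3; S3-b>S5; S4-a>S1; S4-b>S6; S5-a>S3; S5-b>S7; S6-a>S1; S6-b>S6; S7-a>S3; S7-b>S8; S8-a>S3; S8-b>S8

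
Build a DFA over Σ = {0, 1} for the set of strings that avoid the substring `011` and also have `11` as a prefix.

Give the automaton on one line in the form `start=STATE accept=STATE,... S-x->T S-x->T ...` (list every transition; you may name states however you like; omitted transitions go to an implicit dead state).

start=s0 accept=s3,s4,s5 s0-0->s1 s0-1->s2 s1-0->s1 s1-1->s1 s2-0->s1 s2-1->s3 s3-0->s4 s3-1->s3 s4-0->s4 s4-1->s5 s5-0->s4 s5-1->s1

Build one automaton per condition and run them in lockstep. The first has 4 states tracking partial matches of the forbidden pattern `011`; the second has 4 states tracking whether the input so far still matches the prefix `11`. A product state is a pair (one from each), accepting exactly when both do. Minimizing collapses redundant product states.
With 6 states:
        0   1  
>  s0   s1  s2 
   s1   s1  s1 
   s2   s1  s3 
 * s3   s4  s3 
 * s4   s4  s5 
 * s5   s4  s1 
(> = start, * = accepting)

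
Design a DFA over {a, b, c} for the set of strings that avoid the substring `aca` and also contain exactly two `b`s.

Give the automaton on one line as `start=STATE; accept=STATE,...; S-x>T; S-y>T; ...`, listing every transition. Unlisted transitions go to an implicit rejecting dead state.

Handle the two conditions separately and then intersect. The first has 4 states tracking partial matches of the forbidden pattern `aca`; the second has 4 states tracking the count of `b`s, saturating at 3. A product state is a pair (one from each), accepting exactly when both do. Minimizing collapses redundant product states.
        a   b   c  
>  q0   q1  q2  q0 
   q1   q1  q2  q3 
   q2   q4  q5  q2 
   q3   q6  q2  q0 
   q4   q4  q5  q7 
 * q5   q8  q6  q5 
   q6   q6  q6  q6 
   q7   q6  q5  q2 
 * q8   q8  q6  q9 
 * q9   q6  q6  q5 
(> = start, * = accepting)

start=q0; accept=q5,q8,q9; q0-a>q1; q0-b>q2; q0-c>q0; q1-a>q1; q1-b>q2; q1-c>q3; q2-a>q4; q2-b>q5; q2-c>q2; q3-a>q6; q3-b>q2; q3-c>q0; q4-a>q4; q4-b>q5; q4-c>q7; q5-a>q8; q5-b>q6; q5-c>q5; q6-a>q6; q6-b>q6; q6-c>q6; q7-a>q6; q7-b>q5; q7-c>q2; q8-a>q8; q8-b>q6; q8-c>q9; q9-a>q6; q9-b>q6; q9-c>q5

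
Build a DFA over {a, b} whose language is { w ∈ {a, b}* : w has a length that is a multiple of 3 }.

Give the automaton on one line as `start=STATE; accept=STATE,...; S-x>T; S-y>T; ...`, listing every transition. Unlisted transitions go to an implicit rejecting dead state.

Only the length mod 3 matters, so use a 3-cycle: from any state, every input symbol moves to the next state, wrapping q2 back to q0. Mark q0 accepting.
3 states suffice.
        a   b  
>* q0   q1  q1 
   q1   q2  q2 
   q2   q0  q0 
(> = start, * = accepting)

start=q0; accept=q0; q0-a>q1; q0-b>q1; q1-a>q2; q1-b>q2; q2-a>q0; q2-b>q0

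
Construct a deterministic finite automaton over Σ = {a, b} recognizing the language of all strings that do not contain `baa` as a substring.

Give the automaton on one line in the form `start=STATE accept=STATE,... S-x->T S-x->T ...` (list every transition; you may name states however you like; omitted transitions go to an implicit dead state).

This is the complement of 'contains `baa`'. Use the same substring-matching states — q0 through q3 holding how much of `baa` has just been matched — but flip the accepting set: everything except the trap q3 accepts.
A 4-state machine:
        a   b  
>* q0   q0  q1 
 * q1   q2  q1 
 * q2   q3  q1 
   q3   q3  q3 
(> = start, * = accepting)

start=q0 accept=q0,q1,q2 q0-a->q0 q0-b->q1 q1-a->q2 q1-b->q1 q2-a->q3 q2-b->q1 q3-a->q3 q3-b->q3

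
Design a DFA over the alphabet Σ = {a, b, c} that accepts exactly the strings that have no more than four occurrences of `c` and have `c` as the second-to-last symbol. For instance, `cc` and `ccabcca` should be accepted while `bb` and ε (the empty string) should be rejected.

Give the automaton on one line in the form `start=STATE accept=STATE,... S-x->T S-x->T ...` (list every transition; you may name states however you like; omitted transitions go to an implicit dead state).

Run two small machines in parallel and take their product. One (6 states) tracks the count of `c`s, saturating at 5; the other (13 states) tracks the last 2 symbols read. Each combined state is a pair, one component from each; accept when both components accept. After merging equivalent states the machine shrinks.
A 16-state machine:
          a    b    c  
>  q0     q0   q0   q1 
   q1     q2   q2   q3 
 * q2     q4   q4   q5 
 * q3     q6   q6   q7 
   q4     q4   q4   q5 
   q5     q6   q6   q7 
 * q6     q8   q8   q9 
 * q7    q10  q10  q11 
   q8     q8   q8   q9 
   q9    q10  q10  q11 
 * q10   q12  q12  q13 
 * q11   q14  q14  q15 
   q12   q12  q12  q13 
   q13   q14  q14  q15 
 * q14   q15  q15  q15 
   q15   q15  q15  q15 
(> = start, * = accepting)

start=q0 accept=q2,q3,q6,q7,q10,q11,q14 q0-a->q0 q0-b->q0 q0-c->q1 q1-a->q2 q1-b->q2 q1-c->q3 q2-a->q4 q2-b->q4 q2-c->q5 q3-a->q6 q3-b->q6 q3-c->q7 q4-a->q4 q4-b->q4 q4-c->q5 q5-a->q6 q5-b->q6 q5-c->q7 q6-a->q8 q6-b->q8 q6-c->q9 q7-a->q10 q7-b->q10 q7-c->q11 q8-a->q8 q8-b->q8 q8-c->q9 q9-a->q10 q9-b->q10 q9-c->q11 q10-a->q12 q10-b->q12 q10-c->q13 q11-a->q14 q11-b->q14 q11-c->q15 q12-a->q12 q12-b->q12 q12-c->q13 q13-a->q14 q13-b->q14 q13-c->q15 q14-a->q15 q14-b->q15 q14-c->q15 q15-a->q15 q15-b->q15 q15-c->q15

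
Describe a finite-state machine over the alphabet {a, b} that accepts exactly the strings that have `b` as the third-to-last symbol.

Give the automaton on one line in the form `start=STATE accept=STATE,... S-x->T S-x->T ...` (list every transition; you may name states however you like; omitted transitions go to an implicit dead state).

A DFA must remember the last 3 symbols (since which symbol is third-to-last isn't known until the input ends). Use one state per possible window of the last ≤3 symbols; accept from those whose window starts with `b`.
A 15-state machine:
          a    b  
>  q0     q1   q2 
   q1     q3   q4 
   q2     q5   q6 
   q3     q7   q8 
   q4     q9  q10 
   q5    q11  q12 
   q6    q13  q14 
   q7     q7   q8 
   q8     q9  q10 
   q9    q11  q12 
   q10   q13  q14 
 * q11    q7   q8 
 * q12    q9  q10 
 * q13   q11  q12 
 * q14   q13  q14 
(> = start, * = accepting)

start=q0 accept=q11,q12,q13,q14 q0-a->q1 q0-b->q2 q1-a->q3 q1-b->q4 q2-a->q5 q2-b->q6 q3-a->q7 q3-b->q8 q4-a->q9 q4-b->q10 q5-a->q11 q5-b->q12 q6-a->q13 q6-b->q14 q7-a->q7 q7-b->q8 q8-a->q9 q8-b->q10 q9-a->q11 q9-b->q12 q10-a->q13 q10-b->q14 q11-a->q7 q11-b->q8 q12-a->q9 q12-b->q10 q13-a->q11 q13-b->q12 q14-a->q13 q14-b->q14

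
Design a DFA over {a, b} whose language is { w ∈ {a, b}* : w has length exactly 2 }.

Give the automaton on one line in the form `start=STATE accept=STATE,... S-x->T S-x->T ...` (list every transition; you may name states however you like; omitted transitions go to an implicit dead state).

Count input length up to 3: every symbol moves from s0 toward s3, which means 'more than 2' and absorbs. Accept from {s2}.
With 4 states:
        a   b  
>  s0   s1  s1 
   s1   s2  s2 
 * s2   s3  s3 
   s3   s3  s3 
(> = start, * = accepting)

start=s0 accept=s2 s0-a->s1 s0-b->s1 s1-a->s2 s1-b->s2 s2-a->s3 s2-b->s3 s3-a->s3 s3-b->s3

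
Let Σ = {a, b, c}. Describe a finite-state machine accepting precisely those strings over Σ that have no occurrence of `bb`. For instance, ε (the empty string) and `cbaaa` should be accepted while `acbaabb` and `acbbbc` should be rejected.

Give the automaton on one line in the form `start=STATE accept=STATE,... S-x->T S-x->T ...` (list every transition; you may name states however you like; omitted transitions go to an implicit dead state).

start=q0 accept=q0,q1 q0-a->q0 q0-b->q1 q0-c->q0 q1-a->q0 q1-b->q2 q1-c->q0 q2-a->q2 q2-b->q2 q2-c->q2

This is the complement of 'contains `bb`'. Use the same substring-matching states — q0 through q2 holding how much of `bb` has just been matched — but flip the accepting set: everything except the trap q2 accepts.
With 3 states:
        a   b   c  
>* q0   q0  q1  q0 
 * q1   q0  q2  q0 
   q2   q2  q2  q2 
(> = start, * = accepting)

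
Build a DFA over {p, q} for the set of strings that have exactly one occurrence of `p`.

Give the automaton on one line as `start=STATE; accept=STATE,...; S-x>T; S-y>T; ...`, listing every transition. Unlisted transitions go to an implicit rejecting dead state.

start=S0; accept=S1; S0-p>S1; S0-q>S0; S1-p>S2; S1-q>S1; S2-p>S2; S2-q>S2

Only the number of `p`s matters, and only up to 2. Make a chain S0 → S1 → S2 advanced by each `p` (with S2 absorbing); every other symbol self-loops. The accepting set is {S1}.
3 states suffice.
        p   q  
>  S0   S1  S0 
 * S1   S2  S1 
   S2   S2  S2 
(> = start, * = accepting)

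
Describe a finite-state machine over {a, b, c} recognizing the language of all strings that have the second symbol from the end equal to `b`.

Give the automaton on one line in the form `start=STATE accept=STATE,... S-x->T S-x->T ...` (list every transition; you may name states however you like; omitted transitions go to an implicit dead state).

Because acceptance depends on a position counted from the end, the machine has to buffer the most recent 2 symbols. Make each state the string of the last up-to-2 symbols read; on input `x` shift the window left and append `x`. Accept when the buffered window has length 2 and begins with `b`.
With 13 states:
          a    b    c  
>  q0     q1   q2   q3 
   q1     q4   q5   q6 
   q2     q7   q8   q9 
   q3    q10  q11  q12 
   q4     q4   q5   q6 
   q5     q7   q8   q9 
   q6    q10  q11  q12 
 * q7     q4   q5   q6 
 * q8     q7   q8   q9 
 * q9    q10  q11  q12 
   q10    q4   q5   q6 
   q11    q7   q8   q9 
   q12   q10  q11  q12 
(> = start, * = accepting)

start=q0 accept=q7,q8,q9 q0-a->q1 q0-b->q2 q0-c->q3 q1-a->q4 q1-b->q5 q1-c->q6 q2-a->q7 q2-b->q8 q2-c->q9 q3-a->q10 q3-b->q11 q3-c->q12 q4-a->q4 q4-b->q5 q4-c->q6 q5-a->q7 q5-b->q8 q5-c->q9 q6-a->q10 q6-b->q11 q6-c->q12 q7-a->q4 q7-b->q5 q7-c->q6 q8-a->q7 q8-b->q8 q8-c->q9 q9-a->q10 q9-b->q11 q9-c->q12 q10-a->q4 q10-b->q5 q10-c->q6 q11-a->q7 q11-b->q8 q11-c->q9 q12-a->q10 q12-b->q11 q12-c->q12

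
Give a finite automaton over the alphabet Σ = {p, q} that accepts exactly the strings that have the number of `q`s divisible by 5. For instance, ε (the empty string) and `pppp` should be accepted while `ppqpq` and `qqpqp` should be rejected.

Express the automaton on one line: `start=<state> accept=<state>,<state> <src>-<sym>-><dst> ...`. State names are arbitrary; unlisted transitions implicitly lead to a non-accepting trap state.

start=A accept=A A-p->A A-q->B B-p->B B-q->C C-p->C C-q->D D-p->D D-q->E E-p->E E-q->A

The only thing that matters is how many `q`s have appeared, reduced mod 5. Use one state per residue: A for 0, …, E for 4. Reading `q` moves to the next residue; anything else stays put. A is accepting.
5 states suffice.
       p  q 
>* A   A  B 
   B   B  C 
   C   C  D 
   D   D  E 
   E   E  A 
(> = start, * = accepting)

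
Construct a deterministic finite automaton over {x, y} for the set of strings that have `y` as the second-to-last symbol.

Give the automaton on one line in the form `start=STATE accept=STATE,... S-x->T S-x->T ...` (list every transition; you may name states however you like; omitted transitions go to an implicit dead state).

start=A accept=F,G A-x->B A-y->C B-x->D B-y->E C-x->F C-y->G D-x->D D-y->E E-x->F E-y->G F-x->D F-y->E G-x->F G-y->G

Because acceptance depends on a position counted from the end, the machine has to buffer the most recent 2 symbols. Make each state the string of the last up-to-2 symbols read; on input `x` shift the window left and append `x`. Accept when the buffered window has length 2 and begins with `y`.
A 7-state machine:
       x  y 
>  A   B  C 
   B   D  E 
   C   F  G 
   D   D  E 
   E   F  G 
 * F   D  E 
 * G   F  G 
(> = start, * = accepting)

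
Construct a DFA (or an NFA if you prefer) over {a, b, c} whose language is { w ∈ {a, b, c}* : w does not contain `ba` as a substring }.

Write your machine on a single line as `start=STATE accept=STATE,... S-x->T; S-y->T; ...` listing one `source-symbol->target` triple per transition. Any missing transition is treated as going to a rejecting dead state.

Track partial matches of the forbidden pattern `ba`. State s2 is a dead state reached once `ba` has occurred; every other state accepts. s0 means no part of `ba` is currently matched.
        a   b   c  
>* s0   s0  s1  s0 
 * s1   s2  s1  s0 
   s2   s2  s2  s2 
(> = start, * = accepting)

start=s0; accept=s0,s1; s0-a->s0; s0-b->s1; s0-c->s0; s1-a->s2; s1-b->s1; s1-c->s0; s2-a->s2; s2-b->s2; s2-c->s2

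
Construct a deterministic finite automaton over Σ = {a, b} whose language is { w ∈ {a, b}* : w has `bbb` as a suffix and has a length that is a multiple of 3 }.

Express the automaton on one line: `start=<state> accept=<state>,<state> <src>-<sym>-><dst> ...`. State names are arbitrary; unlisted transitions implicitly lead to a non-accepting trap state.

Run two small machines in parallel and take their product. One (4 states) tracks how much of the suffix `bbb` has currently been matched; the other (3 states) tracks the input length modulo 3. Each combined state is a pair, one component from each; accept when both components accept.
With 12 states:
          a    b  
>  s0     s1   s2 
   s1     s3   s4 
   s2     s3   s5 
   s3     s0   s6 
   s4     s0   s7 
   s5     s0   s8 
   s6     s1   s9 
   s7     s1  s10 
 * s8     s1  s10 
   s9     s3  s11 
   s10    s3  s11 
   s11    s0   s8 
(> = start, * = accepting)

start=s0 accept=s8 s0-a->s1 s0-b->s2 s1-a->s3 s1-b->s4 s2-a->s3 s2-b->s5 s3-a->s0 s3-b->s6 s4-a->s0 s4-b->s7 s5-a->s0 s5-b->s8 s6-a->s1 s6-b->s9 s7-a->s1 s7-b->s10 s8-a->s1 s8-b->s10 s9-a->s3 s9-b->s11 s10-a->s3 s10-b->s11 s11-a->s0 s11-b->s8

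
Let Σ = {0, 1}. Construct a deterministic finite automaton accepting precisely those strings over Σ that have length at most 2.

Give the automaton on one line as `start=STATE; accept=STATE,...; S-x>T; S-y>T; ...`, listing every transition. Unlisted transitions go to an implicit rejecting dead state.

start=q0; accept=q0,q1,q2; q0-0>q1; q0-1>q1; q1-0>q2; q1-1>q2; q2-0>q3; q2-1>q3; q3-0>q3; q3-1>q3

Count input length up to 3: every symbol moves from q0 toward q3, which means 'more than 2' and absorbs. Accept from {q0, q1, q2}.
4 states suffice.
        0   1  
>* q0   q1  q1 
 * q1   q2  q2 
 * q2   q3  q3 
   q3   q3  q3 
(> = start, * = accepting)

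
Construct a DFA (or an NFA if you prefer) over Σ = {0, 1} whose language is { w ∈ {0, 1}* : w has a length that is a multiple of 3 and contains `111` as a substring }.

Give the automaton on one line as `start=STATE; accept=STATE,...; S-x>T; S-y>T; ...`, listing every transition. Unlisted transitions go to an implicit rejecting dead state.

Handle the two conditions separately and then intersect. One (3 states) tracks the input length modulo 3; the other (4 states) tracks whether and how much of `111` has been seen. Each combined state is a pair, one component from each; accept when both components accept.
With 12 states:
          0    1  
>  S0     S1   S2 
   S1     S3   S4 
   S2     S3   S5 
   S3     S0   S6 
   S4     S0   S7 
   S5     S0   S8 
   S6     S1   S9 
   S7     S1  S10 
 * S8    S10  S10 
   S9     S3  S11 
   S10   S11  S11 
   S11    S8   S8 
(> = start, * = accepting)

start=S0; accept=S8; S0-0>S1; S0-1>S2; S1-0>S3; S1-1>S4; S2-0>S3; S2-1>S5; S3-0>S0; S3-1>S6; S4-0>S0; S4-1>S7; S5-0>S0; S5-1>S8; S6-0>S1; S6-1>S9; S7-0>S1; S7-1>S10; S8-0>S10; S8-1>S10; S9-0>S3; S9-1>S11; S10-0>S11; S10-1>S11; S11-0>S8; S11-1>S8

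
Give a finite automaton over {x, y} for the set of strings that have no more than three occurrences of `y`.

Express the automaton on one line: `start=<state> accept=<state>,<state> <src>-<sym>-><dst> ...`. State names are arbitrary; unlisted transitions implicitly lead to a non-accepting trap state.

Count `y`s, saturating at 4: states S0 through S3 mean 0 through 3 `y`s seen; S4 means more than 3. Each `y` increments (capped at S4); other symbols loop. Accept from {S0, S1, S2, S3}.
        x   y  
>* S0   S0  S1 
 * S1   S1  S2 
 * S2   S2  S3 
 * S3   S3  S4 
   S4   S4  S4 
(> = start, * = accepting)

start=S0 accept=S0,S1,S2,S3 S0-x->S0 S0-y->S1 S1-x->S1 S1-y->S2 S2-x->S2 S2-y->S3 S3-x->S3 S3-y->S4 S4-x->S4 S4-y->S4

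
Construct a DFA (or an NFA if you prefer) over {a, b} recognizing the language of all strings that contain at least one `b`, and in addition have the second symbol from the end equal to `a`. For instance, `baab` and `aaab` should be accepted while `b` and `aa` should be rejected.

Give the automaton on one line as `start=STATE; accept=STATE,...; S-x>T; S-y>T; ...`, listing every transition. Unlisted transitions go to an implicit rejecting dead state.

Build one automaton per condition and run them in lockstep. The first has 3 states tracking the count of `b`s, saturating at 2; the second has 7 states tracking the last 2 symbols read. A product state is a pair (one from each), accepting exactly when both do.
          a    b  
>  q0     q1   q2 
   q1     q3   q4 
   q2     q5   q6 
   q3     q3   q4 
 * q4     q5   q6 
   q5     q7   q8 
   q6     q9   q6 
 * q7     q7   q8 
 * q8     q9   q6 
   q9    q10   q8 
 * q10   q10   q8 
(> = start, * = accepting)

start=q0; accept=q4,q7,q8,q10; q0-a>q1; q0-b>q2; q1-a>q3; q1-b>q4; q2-a>q5; q2-b>q6; q3-a>q3; q3-b>q4; q4-a>q5; q4-b>q6; q5-a>q7; q5-b>q8; q6-a>q9; q6-b>q6; q7-a>q7; q7-b>q8; q8-a>q9; q8-b>q6; q9-a>q10; q9-b>q8; q10-a>q10; q10-b>q8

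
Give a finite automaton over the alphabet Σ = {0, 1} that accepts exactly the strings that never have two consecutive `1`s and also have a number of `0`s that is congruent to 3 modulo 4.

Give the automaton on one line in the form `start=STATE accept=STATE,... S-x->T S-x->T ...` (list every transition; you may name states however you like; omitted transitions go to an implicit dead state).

Run two small machines in parallel and take their product. The first has 3 states tracking partial matches of the forbidden pattern `11`; the second has 4 states tracking the count of `0`s modulo 4. A product state is a pair (one from each), accepting exactly when both do. Equivalent product states are then merged.
A 9-state machine:
       0  1 
>  A   B  C 
   B   D  E 
   C   B  F 
   D   G  H 
   E   D  F 
   F   F  F 
 * G   A  I 
   H   G  F 
 * I   A  F 
(> = start, * = accepting)

start=A accept=G,I A-0->B A-1->C B-0->D B-1->E C-0->B C-1->F D-0->G D-1->H E-0->D E-1->F F-0->F F-1->F G-0->A G-1->I H-0->G H-1->F I-0->A I-1->F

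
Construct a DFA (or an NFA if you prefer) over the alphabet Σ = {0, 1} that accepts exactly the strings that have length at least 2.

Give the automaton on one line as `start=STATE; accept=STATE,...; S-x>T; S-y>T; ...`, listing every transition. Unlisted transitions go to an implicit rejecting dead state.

Count input length up to 3: every symbol moves from S0 toward S3, which means 'more than 2' and absorbs. Accept from {S2, S3}.
A 4-state machine:
        0   1  
>  S0   S1  S1 
   S1   S2  S2 
 * S2   S3  S3 
 * S3   S3  S3 
(> = start, * = accepting)

start=S0; accept=S2,S3; S0-0>S1; S0-1>S1; S1-0>S2; S1-1>S2; S2-0>S3; S2-1>S3; S3-0>S3; S3-1>S3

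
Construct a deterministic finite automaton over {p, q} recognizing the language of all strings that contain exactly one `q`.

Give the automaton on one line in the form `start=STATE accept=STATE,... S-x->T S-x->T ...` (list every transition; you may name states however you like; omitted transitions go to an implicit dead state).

start=S0 accept=S1 S0-p->S0 S0-q->S1 S1-p->S1 S1-q->S2 S2-p->S2 S2-q->S2

Only the number of `q`s matters, and only up to 2. Make a chain S0 → S1 → S2 advanced by each `q` (with S2 absorbing); every other symbol self-loops. The accepting set is {S1}.
With 3 states:
        p   q  
>  S0   S0  S1 
 * S1   S1  S2 
   S2   S2  S2 
(> = start, * = accepting)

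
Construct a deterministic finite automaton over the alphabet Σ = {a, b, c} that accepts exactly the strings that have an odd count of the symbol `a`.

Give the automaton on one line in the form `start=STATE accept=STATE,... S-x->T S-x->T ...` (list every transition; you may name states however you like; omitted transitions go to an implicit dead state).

start=q0 accept=q1 q0-a->q1 q0-b->q0 q0-c->q0 q1-a->q0 q1-b->q1 q1-c->q1

Keep the running count of `a`s modulo 2: each `a` advances along the cycle q0 → q1 → q0 while other symbols loop. Accept at q1.
With 2 states:
        a   b   c  
>  q0   q1  q0  q0 
 * q1   q0  q1  q1 
(> = start, * = accepting)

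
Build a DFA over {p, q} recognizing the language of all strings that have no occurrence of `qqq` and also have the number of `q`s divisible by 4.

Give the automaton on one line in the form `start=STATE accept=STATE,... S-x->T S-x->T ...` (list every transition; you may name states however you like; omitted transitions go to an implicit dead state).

start=S0 accept=S0,S10,S11 S0-p->S0 S0-q->S1 S1-p->S2 S1-q->S3 S2-p->S2 S2-q->S4 S3-p->S5 S3-q->S6 S4-p->S5 S4-q->S7 S5-p->S5 S5-q->S8 S6-p->S6 S6-q->S6 S7-p->S9 S7-q->S6 S8-p->S9 S8-q->S10 S9-p->S9 S9-q->S11 S10-p->S0 S10-q->S6 S11-p->S0 S11-q->S12 S12-p->S2 S12-q->S6

Handle the two conditions separately and then intersect. One (4 states) tracks partial matches of the forbidden pattern `qqq`; the other (4 states) tracks the count of `q`s modulo 4. Each combined state is a pair, one component from each; accept when both components accept. After merging equivalent states the machine shrinks.
With 13 states:
          p    q  
>* S0     S0   S1 
   S1     S2   S3 
   S2     S2   S4 
   S3     S5   S6 
   S4     S5   S7 
   S5     S5   S8 
   S6     S6   S6 
   S7     S9   S6 
   S8     S9  S10 
   S9     S9  S11 
 * S10    S0   S6 
 * S11    S0  S12 
   S12    S2   S6 
(> = start, * = accepting)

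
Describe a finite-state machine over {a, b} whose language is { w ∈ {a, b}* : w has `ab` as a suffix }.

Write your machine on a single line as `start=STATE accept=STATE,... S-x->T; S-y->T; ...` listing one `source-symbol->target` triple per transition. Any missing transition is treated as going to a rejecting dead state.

Remember how much of `ab` the current input suffix matches. State q0 means no match yet; q1 means the last symbol is `a`; q2 means the last 2 symbols are `ab`. Only q2 accepts. On a mismatch, fall back to the longest proper suffix that is still a prefix of `ab`.
With 3 states:
        a   b  
>  q0   q1  q0 
   q1   q1  q2 
 * q2   q1  q0 
(> = start, * = accepting)

start=q0; accept=q2; q0-a->q1; q0-b->q0; q1-a->q1; q1-b->q2; q2-a->q1; q2-b->q0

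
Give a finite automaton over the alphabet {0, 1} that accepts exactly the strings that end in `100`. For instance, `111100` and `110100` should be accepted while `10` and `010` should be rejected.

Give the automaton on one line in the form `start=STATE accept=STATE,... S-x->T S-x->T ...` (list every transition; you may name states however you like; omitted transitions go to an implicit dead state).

Remember how much of `100` the current input suffix matches. State A means no match yet; B means the last symbol is `1`; C means the last 2 symbols are `10`; D means the last 3 symbols are `100`. Only D accepts. On a mismatch, fall back to the longest proper suffix that is still a prefix of `100`.
4 states suffice.
       0  1 
>  A   A  B 
   B   C  B 
   C   D  B 
 * D   A  B 
(> = start, * = accepting)

start=A accept=D A-0->A A-1->B B-0->C B-1->B C-0->D C-1->B D-0->A D-1->B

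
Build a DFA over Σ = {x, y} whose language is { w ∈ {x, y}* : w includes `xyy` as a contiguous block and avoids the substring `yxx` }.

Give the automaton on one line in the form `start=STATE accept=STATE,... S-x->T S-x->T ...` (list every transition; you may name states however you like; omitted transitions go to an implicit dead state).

Handle the two conditions separately and then intersect. The first has 4 states tracking whether and how much of `xyy` has been seen; the second has 4 states tracking partial matches of the forbidden pattern `yxx`. A product state is a pair (one from each), accepting exactly when both do.
A 10-state machine:
        x   y  
>  q0   q1  q2 
   q1   q1  q3 
   q2   q4  q2 
   q3   q4  q5 
   q4   q6  q3 
 * q5   q7  q5 
   q6   q6  q8 
 * q7   q9  q5 
   q8   q6  q9 
   q9   q9  q9 
(> = start, * = accepting)

start=q0 accept=q5,q7 q0-x->q1 q0-y->q2 q1-x->q1 q1-y->q3 q2-x->q4 q2-y->q2 q3-x->q4 q3-y->q5 q4-x->q6 q4-y->q3 q5-x->q7 q5-y->q5 q6-x->q6 q6-y->q8 q7-x->q9 q7-y->q5 q8-x->q6 q8-y->q9 q9-x->q9 q9-y->q9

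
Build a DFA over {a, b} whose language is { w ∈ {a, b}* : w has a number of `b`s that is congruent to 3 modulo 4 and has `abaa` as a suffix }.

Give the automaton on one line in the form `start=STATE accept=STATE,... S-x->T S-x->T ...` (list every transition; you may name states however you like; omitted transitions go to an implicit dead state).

start=q0 accept=q17 q0-a->q1 q0-b->q2 q1-a->q1 q1-b->q3 q2-a->q4 q2-b->q5 q3-a->q6 q3-b->q5 q4-a->q4 q4-b->q7 q5-a->q8 q5-b->q9 q6-a->q10 q6-b->q7 q7-a->q11 q7-b->q9 q8-a->q8 q8-b->q12 q9-a->q13 q9-b->q0 q10-a->q4 q10-b->q7 q11-a->q14 q11-b->q12 q12-a->q15 q12-b->q0 q13-a->q13 q13-b->q16 q14-a->q8 q14-b->q12 q15-a->q17 q15-b->q16 q16-a->q18 q16-b->q2 q17-a->q13 q17-b->q16 q18-a->q19 q18-b->q3 q19-a->q1 q19-b->q3

Run two small machines in parallel and take their product. The first has 4 states tracking the count of `b`s modulo 4; the second has 5 states tracking how much of the suffix `abaa` has currently been matched. A product state is a pair (one from each), accepting exactly when both do.
          a    b  
>  q0     q1   q2 
   q1     q1   q3 
   q2     q4   q5 
   q3     q6   q5 
   q4     q4   q7 
   q5     q8   q9 
   q6    q10   q7 
   q7    q11   q9 
   q8     q8  q12 
   q9    q13   q0 
   q10    q4   q7 
   q11   q14  q12 
   q12   q15   q0 
   q13   q13  q16 
   q14    q8  q12 
   q15   q17  q16 
   q16   q18   q2 
 * q17   q13  q16 
   q18   q19   q3 
   q19    q1   q3 
(> = start, * = accepting)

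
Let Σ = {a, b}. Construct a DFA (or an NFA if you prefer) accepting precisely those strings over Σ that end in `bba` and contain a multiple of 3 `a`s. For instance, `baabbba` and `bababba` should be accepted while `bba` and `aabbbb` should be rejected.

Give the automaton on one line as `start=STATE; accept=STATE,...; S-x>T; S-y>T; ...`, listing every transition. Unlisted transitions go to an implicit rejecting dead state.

Build one automaton per condition and run them in lockstep. One (4 states) tracks how much of the suffix `bba` has currently been matched; the other (3 states) tracks the count of `a`s modulo 3. Each combined state is a pair, one component from each; accept when both components accept.
With 12 states:
          a    b  
>  q0     q1   q2 
   q1     q3   q4 
   q2     q1   q5 
   q3     q0   q6 
   q4     q3   q7 
   q5     q8   q5 
   q6     q0   q9 
   q7    q10   q7 
   q8     q3   q4 
   q9    q11   q9 
   q10    q0   q6 
 * q11    q1   q2 
(> = start, * = accepting)

start=q0; accept=q11; q0-a>q1; q0-b>q2; q1-a>q3; q1-b>q4; q2-a>q1; q2-b>q5; q3-a>q0; q3-b>q6; q4-a>q3; q4-b>q7; q5-a>q8; q5-b>q5; q6-a>q0; q6-b>q9; q7-a>q10; q7-b>q7; q8-a>q3; q8-b>q4; q9-a>q11; q9-b>q9; q10-a>q0; q10-b>q6; q11-a>q1; q11-b>q2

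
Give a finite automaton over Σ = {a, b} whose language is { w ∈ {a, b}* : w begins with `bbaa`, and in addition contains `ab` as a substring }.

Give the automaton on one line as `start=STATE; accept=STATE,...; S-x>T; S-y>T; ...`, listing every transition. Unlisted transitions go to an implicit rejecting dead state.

start=s0; accept=s8; s0-a>s1; s0-b>s2; s1-a>s1; s1-b>s3; s2-a>s1; s2-b>s4; s3-a>s3; s3-b>s3; s4-a>s5; s4-b>s6; s5-a>s7; s5-b>s3; s6-a>s1; s6-b>s6; s7-a>s7; s7-b>s8; s8-a>s8; s8-b>s8

Run two small machines in parallel and take their product. One (6 states) tracks whether the input so far still matches the prefix `bbaa`; the other (3 states) tracks whether and how much of `ab` has been seen. Each combined state is a pair, one component from each; accept when both components accept.
9 states suffice.
        a   b  
>  s0   s1  s2 
   s1   s1  s3 
   s2   s1  s4 
   s3   s3  s3 
   s4   s5  s6 
   s5   s7  s3 
   s6   s1  s6 
   s7   s7  s8 
 * s8   s8  s8 
(> = start, * = accepting)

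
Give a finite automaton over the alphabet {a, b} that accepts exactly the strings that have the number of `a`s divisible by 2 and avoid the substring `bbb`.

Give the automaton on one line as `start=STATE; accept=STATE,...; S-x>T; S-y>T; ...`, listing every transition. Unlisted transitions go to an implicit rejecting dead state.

Run two small machines in parallel and take their product. The first has 2 states tracking the count of `a`s modulo 2; the second has 4 states tracking partial matches of the forbidden pattern `bbb`. A product state is a pair (one from each), accepting exactly when both do.
An 8-state machine:
        a   b  
>* s0   s1  s2 
   s1   s0  s3 
 * s2   s1  s4 
   s3   s0  s5 
 * s4   s1  s6 
   s5   s0  s7 
   s6   s7  s6 
   s7   s6  s7 
(> = start, * = accepting)

start=s0; accept=s0,s2,s4; s0-a>s1; s0-b>s2; s1-a>s0; s1-b>s3; s2-a>s1; s2-b>s4; s3-a>s0; s3-b>s5; s4-a>s1; s4-b>s6; s5-a>s0; s5-b>s7; s6-a>s7; s6-b>s6; s7-a>s6; s7-b>s7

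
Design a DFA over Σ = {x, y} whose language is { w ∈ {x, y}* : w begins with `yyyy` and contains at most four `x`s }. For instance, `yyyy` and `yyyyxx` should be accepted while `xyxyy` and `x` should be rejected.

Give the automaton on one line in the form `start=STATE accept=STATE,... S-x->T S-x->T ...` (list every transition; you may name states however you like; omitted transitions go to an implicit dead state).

Run two small machines in parallel and take their product. One (6 states) tracks whether the input so far still matches the prefix `yyyy`; the other (6 states) tracks the count of `x`s, saturating at 5. Each combined state is a pair, one component from each; accept when both components accept.
A 15-state machine:
          x    y  
>  q0     q1   q2 
   q1     q3   q1 
   q2     q1   q4 
   q3     q5   q3 
   q4     q1   q6 
   q5     q7   q5 
   q6     q1   q8 
   q7     q9   q7 
 * q8    q10   q8 
   q9     q9   q9 
 * q10   q11  q10 
 * q11   q12  q11 
 * q12   q13  q12 
 * q13   q14  q13 
   q14   q14  q14 
(> = start, * = accepting)

start=q0 accept=q8,q10,q11,q12,q13 q0-x->q1 q0-y->q2 q1-x->q3 q1-y->q1 q2-x->q1 q2-y->q4 q3-x->q5 q3-y->q3 q4-x->q1 q4-y->q6 q5-x->q7 q5-y->q5 q6-x->q1 q6-y->q8 q7-x->q9 q7-y->q7 q8-x->q10 q8-y->q8 q9-x->q9 q9-y->q9 q10-x->q11 q10-y->q10 q11-x->q12 q11-y->q11 q12-x->q13 q12-y->q12 q13-x->q14 q13-y->q13 q14-x->q14 q14-y->q14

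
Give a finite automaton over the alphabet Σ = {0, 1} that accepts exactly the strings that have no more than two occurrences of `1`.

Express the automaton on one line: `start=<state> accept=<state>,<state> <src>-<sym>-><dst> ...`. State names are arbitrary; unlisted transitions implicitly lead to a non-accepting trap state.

Count `1`s, saturating at 3: states q0 through q2 mean 0 through 2 `1`s seen; q3 means more than 2. Each `1` increments (capped at q3); other symbols loop. Accept from {q0, q1, q2}.
A 4-state machine:
        0   1  
>* q0   q0  q1 
 * q1   q1  q2 
 * q2   q2  q3 
   q3   q3  q3 
(> = start, * = accepting)

start=q0 accept=q0,q1,q2 q0-0->q0 q0-1->q1 q1-0->q1 q1-1->q2 q2-0->q2 q2-1->q3 q3-0->q3 q3-1->q3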